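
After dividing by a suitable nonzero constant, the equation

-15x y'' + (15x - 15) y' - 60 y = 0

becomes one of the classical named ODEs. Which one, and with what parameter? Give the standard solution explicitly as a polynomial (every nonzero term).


All three coefficients share the factor -15; dividing through by -15 gives  x y'' + (1 - x) y' + 4 y = 0.
This matches the Laguerre equation x y'' + (1 - x) y' + n y = 0 with n = 4; the polynomial solution is L_4(x).
With y = sum_k a_k x^k, matching x^k gives (k+1)k a_{k+1} + (k+1) a_{k+1} - k a_k + n a_k = 0, i.e. (k+1)^2 a_{k+1} = (k - n) a_k = (k - 4) a_k. The right side vanishes at k = 4, so the series terminates at degree 4.
Standard normalization L_n(0) = 1 gives a_0 = 1. Work upward with a_{k+1} = (k - 4) a_k / (k+1)^2:
  a_1 = (0 - 4)(1) / 1^2 = -4/1 = -4
  a_2 = (1 - 4)(-4) / 2^2 = 12/4 = 3
  a_3 = (2 - 4)(3) / 3^2 = -6/9 = -2/3
  a_4 = (3 - 4)(-2/3) / 4^2 = (2/3)/16 = 1/24
Hence L_4(x) = x^4/24 - 2 x^3/3 + 3 x^2 - 4 x + 1.

L_4(x); series = x^4/24 - 2 x^3/3 + 3 x^2 - 4 x + 1


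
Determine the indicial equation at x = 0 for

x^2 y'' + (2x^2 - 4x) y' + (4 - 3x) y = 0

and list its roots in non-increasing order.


Divide by x^2 to reach normal form y'' + P_1(x) y' + P_2(x) y = 0 with P_1(x) = 2 - 4/x and P_2(x) = -3/x + 4/x^2.
x = 0 is a singular point because the y'-coefficient 2 - 4/x has a pole at x = 0 and the y-coefficient -3/x + 4/x^2 has a pole at x = 0.
It is a regular singular point because x P_1(x) = p(x) = 2x - 4 and x^2 P_2(x) = q(x) = 4 - 3x are polynomials, hence analytic at x = 0.
p(0) = -4,  q(0) = 4.
Indicial equation: r(r-1) + p(0) r + q(0) = 0, i.e. r^2 + (p(0) - 1) r + q(0) = 0, i.e. r^2 - 5 r + 4 = 0.
Discriminant: (-5)^2 - 4(4) = 9, so r = (5 ± 3)/2.
Solving: r_1 = 4, r_2 = 1.

indicial: r^2 - 5 r + 4 = 0; roots r_1 = 4, r_2 = 1


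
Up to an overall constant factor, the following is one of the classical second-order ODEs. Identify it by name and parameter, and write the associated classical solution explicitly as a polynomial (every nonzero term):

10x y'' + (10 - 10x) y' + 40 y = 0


All three coefficients share the factor 10; dividing through by 10 gives  x y'' + (1 - x) y' + 4 y = 0.
This matches the Laguerre equation x y'' + (1 - x) y' + n y = 0 with n = 4; the polynomial solution is L_4(x).
With y = sum_k a_k x^k, matching x^k gives (k+1)k a_{k+1} + (k+1) a_{k+1} - k a_k + n a_k = 0, i.e. (k+1)^2 a_{k+1} = (k - n) a_k = (k - 4) a_k. The right side vanishes at k = 4, so the series terminates at degree 4.
Standard normalization L_n(0) = 1 gives a_0 = 1. Work upward with a_{k+1} = (k - 4) a_k / (k+1)^2:
  a_1 = (0 - 4)(1) / 1^2 = -4/1 = -4
  a_2 = (1 - 4)(-4) / 2^2 = 12/4 = 3
  a_3 = (2 - 4)(3) / 3^2 = -6/9 = -2/3
  a_4 = (3 - 4)(-2/3) / 4^2 = (2/3)/16 = 1/24
Hence L_4(x) = x^4/24 - 2 x^3/3 + 3 x^2 - 4 x + 1.

L_4(x); series = x^4/24 - 2 x^3/3 + 3 x^2 - 4 x + 1


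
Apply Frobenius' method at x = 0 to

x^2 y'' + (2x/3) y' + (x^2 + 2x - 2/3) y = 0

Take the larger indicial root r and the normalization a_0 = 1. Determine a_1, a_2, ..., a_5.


Write in Frobenius form y'' + (p(x)/x) y' + (q(x)/x^2) y = 0:
  p(x) = 2/3,  q(x) = x^2 + 2x - 2/3.
Indicial equation: r(r-1) + (2/3) r + (-2/3) = 0 -> roots r_1 = 1, r_2 = -2/3.
Take r = r_1 = 1. Let y(x) = x^r sum_{n>=0} a_n x^n with a_0 = 1.
Substitute y = x^r sum a_n x^n and match x^{r+n}. The recurrence is
  D(n) a_n + 2 a_{n-1} + 1 a_{n-2} = 0,  where D(n) = (r+n)(r+n-1) + (2/3)(r+n) + (-2/3).
  a_n = [-2 a_{n-1} - 1 a_{n-2}] / D(n).
Since the indicial polynomial factors as (r - r_1)(r - r_2), D(n) = (r_1 + n - r_1)(r_1 + n - r_2) = n(n + 5/3).
Evaluating step by step (a_0 = 1):
  n = 1: D(1) = 1(1 + 5/3) = 8/3; numerator = -2(1) = -2; a_1 = (-2)/(8/3) = -3/4
  n = 2: D(2) = 2(2 + 5/3) = 22/3; numerator = -2(-3/4) - 1(1) = 1/2; a_2 = (1/2)/(22/3) = 3/44
  n = 3: D(3) = 3(3 + 5/3) = 14; numerator = -2(3/44) - 1(-3/4) = 27/44; a_3 = (27/44)/(14) = 27/616
  n = 4: D(4) = 4(4 + 5/3) = 68/3; numerator = -2(27/616) - 1(3/44) = -12/77; a_4 = (-12/77)/(68/3) = -9/1309
  n = 5: D(5) = 5(5 + 5/3) = 100/3; numerator = -2(-9/1309) - 1(27/616) = -45/1496; a_5 = (-45/1496)/(100/3) = -27/29920

r = 1; a_0 = 1; a_1 = -3/4; a_2 = 3/44; a_3 = 27/616; a_4 = -9/1309; a_5 = -27/29920


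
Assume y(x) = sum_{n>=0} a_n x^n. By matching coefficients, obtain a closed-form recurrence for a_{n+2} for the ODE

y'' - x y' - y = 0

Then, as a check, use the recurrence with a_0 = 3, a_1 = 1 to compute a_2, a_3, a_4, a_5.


Substitute y = sum_n a_n x^n.
y''(x) has coefficient (n+2)(n+1) a_{n+2} at x^n;
-x y'(x) has coefficient -n a_n at x^n (shift);
-y(x) has coefficient -1 a_n at x^n.
Matching x^n: (n+2)(n+1) a_{n+2} + (-n - 1) a_n = 0.
Thus a_{n+2} = (n + 1) / ((n+1)(n+2)) * a_n.

Check with a_0 = 3, a_1 = 1 (apply the recurrence for n = 0, 1, 2, 3): a_0 = 3, a_1 = 1, a_2 = 3/2, a_3 = 1/3, a_4 = 3/8, a_5 = 1/15.

a_(n+2) = (n + 1) / ((n+1)(n+2)) * a_n; check: a_0 = 3, a_1 = 1, a_2 = 3/2, a_3 = 1/3, a_4 = 3/8, a_5 = 1/15


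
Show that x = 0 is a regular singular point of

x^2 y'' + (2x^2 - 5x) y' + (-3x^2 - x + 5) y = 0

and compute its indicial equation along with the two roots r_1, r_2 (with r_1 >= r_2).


Divide by x^2 to reach normal form y'' + P_1(x) y' + P_2(x) y = 0 with P_1(x) = 2 - 5/x and P_2(x) = -3 - 1/x + 5/x^2.
x = 0 is a singular point because the y'-coefficient 2 - 5/x has a pole at x = 0 and the y-coefficient -3 - 1/x + 5/x^2 has a pole at x = 0.
It is a regular singular point because x P_1(x) = p(x) = 2x - 5 and x^2 P_2(x) = q(x) = -3x^2 - x + 5 are polynomials, hence analytic at x = 0.
p(0) = -5,  q(0) = 5.
Indicial equation: r(r-1) + p(0) r + q(0) = 0, i.e. r^2 + (p(0) - 1) r + q(0) = 0, i.e. r^2 - 6 r + 5 = 0.
Discriminant: (-6)^2 - 4(5) = 16, so r = (6 ± 4)/2.
Solving: r_1 = 5, r_2 = 1.

indicial: r^2 - 6 r + 5 = 0; roots r_1 = 5, r_2 = 1


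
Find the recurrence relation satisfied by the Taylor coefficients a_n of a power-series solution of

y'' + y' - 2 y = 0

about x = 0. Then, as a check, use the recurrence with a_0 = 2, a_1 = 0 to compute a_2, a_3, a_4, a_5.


Substitute y = sum_n a_n x^n.
y''(x) has coefficient (n+2)(n+1) a_{n+2} at x^n;
y'(x) has coefficient (n+1) a_{n+1} at x^n;
-2 y(x) has coefficient -2 a_n at x^n.
Matching x^n: (n+2)(n+1) a_{n+2} + (n+1) a_{n+1} - 2 a_n = 0.
Thus a_{n+2} = [-(n+1) a_{n+1} + 2 a_n] / ((n+1)(n+2)).

Check with a_0 = 2, a_1 = 0 (apply the recurrence for n = 0, 1, 2, 3): a_0 = 2, a_1 = 0, a_2 = 2, a_3 = -2/3, a_4 = 1/2, a_5 = -1/6.

a_(n+2) = [-(n+1) a_(n+1) + 2 a_n] / ((n+1)(n+2)); check: a_0 = 2, a_1 = 0, a_2 = 2, a_3 = -2/3, a_4 = 1/2, a_5 = -1/6


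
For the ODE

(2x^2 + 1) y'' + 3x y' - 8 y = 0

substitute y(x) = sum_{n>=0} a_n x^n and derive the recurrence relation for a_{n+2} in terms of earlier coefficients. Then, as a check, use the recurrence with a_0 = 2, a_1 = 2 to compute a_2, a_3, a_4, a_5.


Substitute y = sum_n a_n x^n.
(1 + 2 x^2) y'' contributes (n+2)(n+1) a_{n+2} + 2 n(n-1) a_n at x^n.
3 x y'(x) contributes 3 n a_n at x^n.
-8 y(x) contributes -8 a_n at x^n.
Matching x^n: (n+2)(n+1) a_{n+2} + (2 n(n-1) + 3 n - 8) a_n = 0.
Thus a_{n+2} = (-2 n(n-1) - 3 n + 8) / ((n+1)(n+2)) * a_n.

Check with a_0 = 2, a_1 = 2 (apply the recurrence for n = 0, 1, 2, 3): a_0 = 2, a_1 = 2, a_2 = 8, a_3 = 5/3, a_4 = -4/3, a_5 = -13/12.

a_(n+2) = (-2 n(n-1) - 3 n + 8) / ((n+1)(n+2)) * a_n; check: a_0 = 2, a_1 = 2, a_2 = 8, a_3 = 5/3, a_4 = -4/3, a_5 = -13/12


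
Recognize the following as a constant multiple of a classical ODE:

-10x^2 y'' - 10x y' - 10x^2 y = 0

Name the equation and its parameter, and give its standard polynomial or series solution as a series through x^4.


All three coefficients share the factor -10; dividing through by -10 gives  x^2 y'' + x y' + x^2 y = 0.
This matches the Bessel equation x^2 y'' + x y' + (x^2 - nu^2) y = 0 with nu^2 = 0, so nu = 0; the solution bounded at x = 0 is J_0(x).
Frobenius at x = 0: indicial roots ±nu; for r = nu the recurrence k(k + 2nu) c_k = -c_{k-2} gives the standard series J_nu(x) = sum_{k>=0} (-1)^k / (k! (k+nu)!) (x/2)^(2k+nu). Evaluate the first 3 terms:
  k = 0: (-1)^0 / (0! * 0! * 2^0) x^0 = 1/(1*1*1) x^0 = (1) x^0
  k = 1: (-1)^1 / (1! * 1! * 2^2) x^2 = -1/(1*1*4) x^2 = (-1/4) x^2
  k = 2: (-1)^2 / (2! * 2! * 2^4) x^4 = 1/(2*2*16) x^4 = (1/64) x^4
Hence J_0(x) = x^4/64 - x^2/4 + 1 + ....

J_0(x); series = x^4/64 - x^2/4 + 1


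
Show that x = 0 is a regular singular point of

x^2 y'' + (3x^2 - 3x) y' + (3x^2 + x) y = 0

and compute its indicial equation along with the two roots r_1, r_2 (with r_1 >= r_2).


Divide by x^2 to reach normal form y'' + P_1(x) y' + P_2(x) y = 0 with P_1(x) = 3 - 3/x and P_2(x) = 3 + 1/x.
x = 0 is a singular point because the y'-coefficient 3 - 3/x has a pole at x = 0 and the y-coefficient 3 + 1/x has a pole at x = 0.
It is a regular singular point because x P_1(x) = p(x) = 3x - 3 and x^2 P_2(x) = q(x) = 3x^2 + x are polynomials, hence analytic at x = 0.
p(0) = -3,  q(0) = 0.
Indicial equation: r(r-1) + p(0) r + q(0) = 0, i.e. r^2 + (p(0) - 1) r + q(0) = 0, i.e. r^2 - 4 r = 0.
Discriminant: (-4)^2 - 4(0) = 16, so r = (4 ± 4)/2.
Solving: r_1 = 4, r_2 = 0.

indicial: r^2 - 4 r = 0; roots r_1 = 4, r_2 = 0


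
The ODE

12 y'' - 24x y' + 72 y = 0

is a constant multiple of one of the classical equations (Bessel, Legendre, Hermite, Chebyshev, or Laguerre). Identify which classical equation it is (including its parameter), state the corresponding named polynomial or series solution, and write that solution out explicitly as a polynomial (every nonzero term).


All three coefficients share the factor 12; dividing through by 12 gives  y'' - 2x y' + 6 y = 0.
This matches the Hermite equation y'' - 2x y' + 2n y = 0 with 2n = 6, so n = 3; the polynomial solution is H_3(x).
With y = sum_k a_k x^k, matching x^k gives (k+2)(k+1) a_{k+2} = 2(k - n) a_k = 2(k - 3) a_k. The right side vanishes at k = 3, so the series with the parity of 3 terminates at degree 3.
Standard normalization: leading coefficient of H_n is 2^n, so a_3 = 2^3 = 8. Work downward with a_k = (k+1)(k+2) a_{k+2} / (2(k - n)):
  a_1 = (2)(3)(8) / (2(1 - 3)) = 48/(-4) = -12
Hence H_3(x) = 8 x^3 - 12 x.

H_3(x); series = 8 x^3 - 12 x


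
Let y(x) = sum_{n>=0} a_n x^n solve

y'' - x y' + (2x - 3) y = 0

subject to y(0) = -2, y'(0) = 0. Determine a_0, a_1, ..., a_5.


Ansatz: y(x) = sum_{n>=0} a_n x^n, so y'(x) = sum_{n>=1} n a_n x^(n-1) and y''(x) = sum_{n>=2} n(n-1) a_n x^(n-2).
Substitute into P(x) y'' + Q(x) y' + R(x) y = 0 with P(x) = 1, Q(x) = -x, R(x) = 2x - 3, and match powers of x.
Initial conditions: a_0 = -2, a_1 = 0.
Setting the coefficient of each power of x to zero and solving order by order (substituting the coefficients already found):
  x^0: 2 a_2 - 3 a_0 = 0  ->  2 a_2 = 3 a_0 = -6  ->  a_2 = -3
  x^1: 6 a_3 - 4 a_1 + 2 a_0 = 0  ->  6 a_3 = 4 a_1 - 2 a_0 = 4  ->  a_3 = 2/3
  x^2: 12 a_4 - 5 a_2 + 2 a_1 = 0  ->  12 a_4 = 5 a_2 - 2 a_1 = -15  ->  a_4 = -5/4
  x^3: 20 a_5 - 6 a_3 + 2 a_2 = 0  ->  20 a_5 = 6 a_3 - 2 a_2 = 10  ->  a_5 = 1/2
Truncated series: y(x) = -2 - 3 x^2 + (2/3) x^3 - (5/4) x^4 + (1/2) x^5 + O(x^6).

a_0 = -2; a_1 = 0; a_2 = -3; a_3 = 2/3; a_4 = -5/4; a_5 = 1/2


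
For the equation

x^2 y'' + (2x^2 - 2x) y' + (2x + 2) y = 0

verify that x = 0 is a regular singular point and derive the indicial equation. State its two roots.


Divide by x^2 to reach normal form y'' + P_1(x) y' + P_2(x) y = 0 with P_1(x) = 2 - 2/x and P_2(x) = 2/x + 2/x^2.
x = 0 is a singular point because the y'-coefficient 2 - 2/x has a pole at x = 0 and the y-coefficient 2/x + 2/x^2 has a pole at x = 0.
It is a regular singular point because x P_1(x) = p(x) = 2x - 2 and x^2 P_2(x) = q(x) = 2x + 2 are polynomials, hence analytic at x = 0.
p(0) = -2,  q(0) = 2.
Indicial equation: r(r-1) + p(0) r + q(0) = 0, i.e. r^2 + (p(0) - 1) r + q(0) = 0, i.e. r^2 - 3 r + 2 = 0.
Discriminant: (-3)^2 - 4(2) = 1, so r = (3 ± 1)/2.
Solving: r_1 = 2, r_2 = 1.

indicial: r^2 - 3 r + 2 = 0; roots r_1 = 2, r_2 = 1


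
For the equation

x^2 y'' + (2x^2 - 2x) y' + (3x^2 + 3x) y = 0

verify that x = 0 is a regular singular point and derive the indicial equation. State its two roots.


Divide by x^2 to reach normal form y'' + P_1(x) y' + P_2(x) y = 0 with P_1(x) = 2 - 2/x and P_2(x) = 3 + 3/x.
x = 0 is a singular point because the y'-coefficient 2 - 2/x has a pole at x = 0 and the y-coefficient 3 + 3/x has a pole at x = 0.
It is a regular singular point because x P_1(x) = p(x) = 2x - 2 and x^2 P_2(x) = q(x) = 3x^2 + 3x are polynomials, hence analytic at x = 0.
p(0) = -2,  q(0) = 0.
Indicial equation: r(r-1) + p(0) r + q(0) = 0, i.e. r^2 + (p(0) - 1) r + q(0) = 0, i.e. r^2 - 3 r = 0.
Discriminant: (-3)^2 - 4(0) = 9, so r = (3 ± 3)/2.
Solving: r_1 = 3, r_2 = 0.

indicial: r^2 - 3 r = 0; roots r_1 = 3, r_2 = 0


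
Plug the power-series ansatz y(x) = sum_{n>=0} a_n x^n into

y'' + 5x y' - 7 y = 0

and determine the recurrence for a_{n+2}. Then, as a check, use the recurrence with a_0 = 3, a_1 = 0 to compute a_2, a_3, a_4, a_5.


Substitute y = sum_n a_n x^n.
y''(x) has coefficient (n+2)(n+1) a_{n+2} at x^n;
5 x y'(x) has coefficient 5 n a_n at x^n (shift);
-7 y(x) has coefficient -7 a_n at x^n.
Matching x^n: (n+2)(n+1) a_{n+2} + (5n - 7) a_n = 0.
Thus a_{n+2} = (-5n + 7) / ((n+1)(n+2)) * a_n.

Check with a_0 = 3, a_1 = 0 (apply the recurrence for n = 0, 1, 2, 3): a_0 = 3, a_1 = 0, a_2 = 21/2, a_3 = 0, a_4 = -21/8, a_5 = 0.

a_(n+2) = (-5n + 7) / ((n+1)(n+2)) * a_n; check: a_0 = 3, a_1 = 0, a_2 = 21/2, a_3 = 0, a_4 = -21/8, a_5 = 0


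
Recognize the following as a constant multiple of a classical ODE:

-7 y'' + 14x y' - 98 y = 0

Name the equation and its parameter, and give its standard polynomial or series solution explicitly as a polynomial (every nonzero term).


All three coefficients share the factor -7; dividing through by -7 gives  y'' - 2x y' + 14 y = 0.
This matches the Hermite equation y'' - 2x y' + 2n y = 0 with 2n = 14, so n = 7; the polynomial solution is H_7(x).
With y = sum_k a_k x^k, matching x^k gives (k+2)(k+1) a_{k+2} = 2(k - n) a_k = 2(k - 7) a_k. The right side vanishes at k = 7, so the series with the parity of 7 terminates at degree 7.
Standard normalization: leading coefficient of H_n is 2^n, so a_7 = 2^7 = 128. Work downward with a_k = (k+1)(k+2) a_{k+2} / (2(k - n)):
  a_5 = (6)(7)(128) / (2(5 - 7)) = 5376/(-4) = -1344
  a_3 = (4)(5)(-1344) / (2(3 - 7)) = -26880/(-8) = 3360
  a_1 = (2)(3)(3360) / (2(1 - 7)) = 20160/(-12) = -1680
Hence H_7(x) = 128 x^7 - 1344 x^5 + 3360 x^3 - 1680 x.

H_7(x); series = 128 x^7 - 1344 x^5 + 3360 x^3 - 1680 x


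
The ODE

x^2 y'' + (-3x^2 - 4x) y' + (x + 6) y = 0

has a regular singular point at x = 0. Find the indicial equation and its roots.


Divide by x^2 to reach normal form y'' + P_1(x) y' + P_2(x) y = 0 with P_1(x) = -3 - 4/x and P_2(x) = 1/x + 6/x^2.
x = 0 is a singular point because the y'-coefficient -3 - 4/x has a pole at x = 0 and the y-coefficient 1/x + 6/x^2 has a pole at x = 0.
It is a regular singular point because x P_1(x) = p(x) = -3x - 4 and x^2 P_2(x) = q(x) = x + 6 are polynomials, hence analytic at x = 0.
p(0) = -4,  q(0) = 6.
Indicial equation: r(r-1) + p(0) r + q(0) = 0, i.e. r^2 + (p(0) - 1) r + q(0) = 0, i.e. r^2 - 5 r + 6 = 0.
Discriminant: (-5)^2 - 4(6) = 1, so r = (5 ± 1)/2.
Solving: r_1 = 3, r_2 = 2.

indicial: r^2 - 5 r + 6 = 0; roots r_1 = 3, r_2 = 2


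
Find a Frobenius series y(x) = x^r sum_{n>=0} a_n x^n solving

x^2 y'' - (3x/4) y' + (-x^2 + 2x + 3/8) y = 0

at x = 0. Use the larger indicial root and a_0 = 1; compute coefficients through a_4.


Write in Frobenius form y'' + (p(x)/x) y' + (q(x)/x^2) y = 0:
  p(x) = -3/4,  q(x) = -x^2 + 2x + 3/8.
Indicial equation: r(r-1) + (-3/4) r + (3/8) = 0 -> roots r_1 = 3/2, r_2 = 1/4.
Take r = r_1 = 3/2. Let y(x) = x^r sum_{n>=0} a_n x^n with a_0 = 1.
Substitute y = x^r sum a_n x^n and match x^{r+n}. The recurrence is
  D(n) a_n + 2 a_{n-1} - 1 a_{n-2} = 0,  where D(n) = (r+n)(r+n-1) + (-3/4)(r+n) + (3/8).
  a_n = [-2 a_{n-1} + 1 a_{n-2}] / D(n).
Since the indicial polynomial factors as (r - r_1)(r - r_2), D(n) = (r_1 + n - r_1)(r_1 + n - r_2) = n(n + 5/4).
Evaluating step by step (a_0 = 1):
  n = 1: D(1) = 1(1 + 5/4) = 9/4; numerator = -2(1) = -2; a_1 = (-2)/(9/4) = -8/9
  n = 2: D(2) = 2(2 + 5/4) = 13/2; numerator = -2(-8/9) + 1(1) = 25/9; a_2 = (25/9)/(13/2) = 50/117
  n = 3: D(3) = 3(3 + 5/4) = 51/4; numerator = -2(50/117) + 1(-8/9) = -68/39; a_3 = (-68/39)/(51/4) = -16/117
  n = 4: D(4) = 4(4 + 5/4) = 21; numerator = -2(-16/117) + 1(50/117) = 82/117; a_4 = (82/117)/(21) = 82/2457

r = 3/2; a_0 = 1; a_1 = -8/9; a_2 = 50/117; a_3 = -16/117; a_4 = 82/2457


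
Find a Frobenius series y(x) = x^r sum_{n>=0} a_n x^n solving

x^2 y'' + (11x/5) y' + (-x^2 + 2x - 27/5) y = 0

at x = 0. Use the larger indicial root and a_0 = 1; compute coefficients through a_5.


Write in Frobenius form y'' + (p(x)/x) y' + (q(x)/x^2) y = 0:
  p(x) = 11/5,  q(x) = -x^2 + 2x - 27/5.
Indicial equation: r(r-1) + (11/5) r + (-27/5) = 0 -> roots r_1 = 9/5, r_2 = -3.
Take r = r_1 = 9/5. Let y(x) = x^r sum_{n>=0} a_n x^n with a_0 = 1.
Substitute y = x^r sum a_n x^n and match x^{r+n}. The recurrence is
  D(n) a_n + 2 a_{n-1} - 1 a_{n-2} = 0,  where D(n) = (r+n)(r+n-1) + (11/5)(r+n) + (-27/5).
  a_n = [-2 a_{n-1} + 1 a_{n-2}] / D(n).
Since the indicial polynomial factors as (r - r_1)(r - r_2), D(n) = (r_1 + n - r_1)(r_1 + n - r_2) = n(n + 24/5).
Evaluating step by step (a_0 = 1):
  n = 1: D(1) = 1(1 + 24/5) = 29/5; numerator = -2(1) = -2; a_1 = (-2)/(29/5) = -10/29
  n = 2: D(2) = 2(2 + 24/5) = 68/5; numerator = -2(-10/29) + 1(1) = 49/29; a_2 = (49/29)/(68/5) = 245/1972
  n = 3: D(3) = 3(3 + 24/5) = 117/5; numerator = -2(245/1972) + 1(-10/29) = -585/986; a_3 = (-585/986)/(117/5) = -25/986
  n = 4: D(4) = 4(4 + 24/5) = 176/5; numerator = -2(-25/986) + 1(245/1972) = 345/1972; a_4 = (345/1972)/(176/5) = 1725/347072
  n = 5: D(5) = 5(5 + 24/5) = 49; numerator = -2(1725/347072) + 1(-25/986) = -6125/173536; a_5 = (-6125/173536)/(49) = -125/173536

r = 9/5; a_0 = 1; a_1 = -10/29; a_2 = 245/1972; a_3 = -25/986; a_4 = 1725/347072; a_5 = -125/173536


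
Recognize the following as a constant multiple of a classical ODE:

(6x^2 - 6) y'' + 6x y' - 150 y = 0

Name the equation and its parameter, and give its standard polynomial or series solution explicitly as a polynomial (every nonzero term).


All three coefficients share the factor -6; dividing through by -6 gives  (1 - x^2) y'' - x y' + 25 y = 0.
This matches the Chebyshev equation (1 - x^2) y'' - x y' + n^2 y = 0 (note the -x y' term, not -2x y') with n^2 = 25, so n = 5; the polynomial solution is T_5(x).
With y = sum_k a_k x^k, matching x^k gives (k+2)(k+1) a_{k+2} = (k^2 - n^2) a_k = (k - 5)(k + 5) a_k. The right side vanishes at k = 5, so the series with the parity of 5 terminates at degree 5.
Standard normalization: leading coefficient of T_n is 2^(n-1), so a_5 = 2^4 = 16. Work downward with a_k = (k+1)(k+2) a_{k+2} / ((k - 5)(k + 5)):
  a_3 = (4)(5)(16) / ((3 - 5)(3 + 5)) = 320/(-16) = -20
  a_1 = (2)(3)(-20) / ((1 - 5)(1 + 5)) = -120/(-24) = 5
Hence T_5(x) = 16 x^5 - 20 x^3 + 5 x.

T_5(x); series = 16 x^5 - 20 x^3 + 5 x


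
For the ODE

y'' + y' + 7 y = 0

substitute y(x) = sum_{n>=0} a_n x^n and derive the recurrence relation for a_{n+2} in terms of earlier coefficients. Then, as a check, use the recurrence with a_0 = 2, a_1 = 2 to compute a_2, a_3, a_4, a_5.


Substitute y = sum_n a_n x^n.
y''(x) has coefficient (n+2)(n+1) a_{n+2} at x^n;
y'(x) has coefficient (n+1) a_{n+1} at x^n;
7 y(x) has coefficient 7 a_n at x^n.
Matching x^n: (n+2)(n+1) a_{n+2} + (n+1) a_{n+1} + 7 a_n = 0.
Thus a_{n+2} = [-(n+1) a_{n+1} - 7 a_n] / ((n+1)(n+2)).

Check with a_0 = 2, a_1 = 2 (apply the recurrence for n = 0, 1, 2, 3): a_0 = 2, a_1 = 2, a_2 = -8, a_3 = 1/3, a_4 = 55/12, a_5 = -31/30.

a_(n+2) = [-(n+1) a_(n+1) - 7 a_n] / ((n+1)(n+2)); check: a_0 = 2, a_1 = 2, a_2 = -8, a_3 = 1/3, a_4 = 55/12, a_5 = -31/30


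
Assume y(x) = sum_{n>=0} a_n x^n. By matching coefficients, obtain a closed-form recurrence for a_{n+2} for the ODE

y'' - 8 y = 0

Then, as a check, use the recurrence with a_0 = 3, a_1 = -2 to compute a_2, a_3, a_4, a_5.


Substitute y = sum_n a_n x^n into y'' + (const) y = 0.
y''(x) = sum_{n>=0} (n+2)(n+1) a_{n+2} x^n.
The ODE becomes sum_n [(n+2)(n+1) a_{n+2} - 8 a_n] x^n = 0.
Setting each coefficient to zero gives the recurrence:
  (n+2)(n+1) a_{n+2} - 8 a_n = 0,
  a_{n+2} = 8 / ((n+1)(n+2)) a_n.

Check with a_0 = 3, a_1 = -2 (apply the recurrence for n = 0, 1, 2, 3): a_0 = 3, a_1 = -2, a_2 = 12, a_3 = -8/3, a_4 = 8, a_5 = -16/15.

a_{n+2} = 8/((n+1)(n+2)) * a_n; check: a_0 = 3, a_1 = -2, a_2 = 12, a_3 = -8/3, a_4 = 8, a_5 = -16/15


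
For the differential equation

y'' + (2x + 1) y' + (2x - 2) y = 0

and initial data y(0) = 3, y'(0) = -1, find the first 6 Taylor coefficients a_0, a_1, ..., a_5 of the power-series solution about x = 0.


Ansatz: y(x) = sum_{n>=0} a_n x^n, so y'(x) = sum_{n>=1} n a_n x^(n-1) and y''(x) = sum_{n>=2} n(n-1) a_n x^(n-2).
Substitute into P(x) y'' + Q(x) y' + R(x) y = 0 with P(x) = 1, Q(x) = 2x + 1, R(x) = 2x - 2, and match powers of x.
Initial conditions: a_0 = 3, a_1 = -1.
Setting the coefficient of each power of x to zero and solving order by order (substituting the coefficients already found):
  x^0: 2 a_2 + a_1 - 2 a_0 = 0  ->  2 a_2 = -a_1 + 2 a_0 = 7  ->  a_2 = 7/2
  x^1: 6 a_3 + 2 a_2 + 2 a_0 = 0  ->  6 a_3 = -2 a_2 - 2 a_0 = -13  ->  a_3 = -13/6
  x^2: 12 a_4 + 3 a_3 + 2 a_2 + 2 a_1 = 0  ->  12 a_4 = -3 a_3 - 2 a_2 - 2 a_1 = 3/2  ->  a_4 = 1/8
  x^3: 20 a_5 + 4 a_4 + 4 a_3 + 2 a_2 = 0  ->  20 a_5 = -4 a_4 - 4 a_3 - 2 a_2 = 7/6  ->  a_5 = 7/120
Truncated series: y(x) = 3 - x + (7/2) x^2 - (13/6) x^3 + (1/8) x^4 + (7/120) x^5 + O(x^6).

a_0 = 3; a_1 = -1; a_2 = 7/2; a_3 = -13/6; a_4 = 1/8; a_5 = 7/120


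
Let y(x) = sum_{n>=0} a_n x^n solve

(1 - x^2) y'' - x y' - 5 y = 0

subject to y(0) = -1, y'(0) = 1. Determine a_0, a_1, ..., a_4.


Ansatz: y(x) = sum_{n>=0} a_n x^n, so y'(x) = sum_{n>=1} n a_n x^(n-1) and y''(x) = sum_{n>=2} n(n-1) a_n x^(n-2).
Substitute into P(x) y'' + Q(x) y' + R(x) y = 0 with P(x) = 1 - x^2, Q(x) = -x, R(x) = -5, and match powers of x.
Initial conditions: a_0 = -1, a_1 = 1.
Setting the coefficient of each power of x to zero and solving order by order (substituting the coefficients already found):
  x^0: 2 a_2 - 5 a_0 = 0  ->  2 a_2 = 5 a_0 = -5  ->  a_2 = -5/2
  x^1: 6 a_3 - 6 a_1 = 0  ->  6 a_3 = 6 a_1 = 6  ->  a_3 = 1
  x^2: 12 a_4 - 9 a_2 = 0  ->  12 a_4 = 9 a_2 = -45/2  ->  a_4 = -15/8
Truncated series: y(x) = -1 + x - (5/2) x^2 + x^3 - (15/8) x^4 + O(x^5).

a_0 = -1; a_1 = 1; a_2 = -5/2; a_3 = 1; a_4 = -15/8


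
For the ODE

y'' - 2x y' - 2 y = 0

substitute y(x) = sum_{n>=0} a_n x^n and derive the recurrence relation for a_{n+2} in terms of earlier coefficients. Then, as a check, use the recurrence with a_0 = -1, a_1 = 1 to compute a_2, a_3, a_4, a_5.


Substitute y = sum_n a_n x^n.
y''(x) has coefficient (n+2)(n+1) a_{n+2} at x^n;
-2 x y'(x) has coefficient -2 n a_n at x^n (shift);
-2 y(x) has coefficient -2 a_n at x^n.
Matching x^n: (n+2)(n+1) a_{n+2} + (-2n - 2) a_n = 0.
Thus a_{n+2} = (2n + 2) / ((n+1)(n+2)) * a_n.

Check with a_0 = -1, a_1 = 1 (apply the recurrence for n = 0, 1, 2, 3): a_0 = -1, a_1 = 1, a_2 = -1, a_3 = 2/3, a_4 = -1/2, a_5 = 4/15.

a_(n+2) = (2n + 2) / ((n+1)(n+2)) * a_n; check: a_0 = -1, a_1 = 1, a_2 = -1, a_3 = 2/3, a_4 = -1/2, a_5 = 4/15


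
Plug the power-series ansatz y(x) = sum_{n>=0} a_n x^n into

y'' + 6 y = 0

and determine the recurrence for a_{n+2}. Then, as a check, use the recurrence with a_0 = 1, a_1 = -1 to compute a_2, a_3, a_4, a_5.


Substitute y = sum_n a_n x^n into y'' + (const) y = 0.
y''(x) = sum_{n>=0} (n+2)(n+1) a_{n+2} x^n.
The ODE becomes sum_n [(n+2)(n+1) a_{n+2} + 6 a_n] x^n = 0.
Setting each coefficient to zero gives the recurrence:
  (n+2)(n+1) a_{n+2} + 6 a_n = 0,
  a_{n+2} = -6 / ((n+1)(n+2)) a_n.

Check with a_0 = 1, a_1 = -1 (apply the recurrence for n = 0, 1, 2, 3): a_0 = 1, a_1 = -1, a_2 = -3, a_3 = 1, a_4 = 3/2, a_5 = -3/10.

a_{n+2} = -6/((n+1)(n+2)) * a_n; check: a_0 = 1, a_1 = -1, a_2 = -3, a_3 = 1, a_4 = 3/2, a_5 = -3/10


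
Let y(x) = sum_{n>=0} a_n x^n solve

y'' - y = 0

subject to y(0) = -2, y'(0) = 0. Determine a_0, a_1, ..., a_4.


Ansatz: y(x) = sum_{n>=0} a_n x^n, so y'(x) = sum_{n>=1} n a_n x^(n-1) and y''(x) = sum_{n>=2} n(n-1) a_n x^(n-2).
Substitute into P(x) y'' + Q(x) y' + R(x) y = 0 with P(x) = 1, Q(x) = 0, R(x) = -1, and match powers of x.
Initial conditions: a_0 = -2, a_1 = 0.
Setting the coefficient of each power of x to zero and solving order by order (substituting the coefficients already found):
  x^0: 2 a_2 - a_0 = 0  ->  2 a_2 = a_0 = -2  ->  a_2 = -1
  x^1: 6 a_3 - a_1 = 0  ->  6 a_3 = a_1 = 0  ->  a_3 = 0
  x^2: 12 a_4 - a_2 = 0  ->  12 a_4 = a_2 = -1  ->  a_4 = -1/12
Truncated series: y(x) = -2 - x^2 - (1/12) x^4 + O(x^5).

a_0 = -2; a_1 = 0; a_2 = -1; a_3 = 0; a_4 = -1/12


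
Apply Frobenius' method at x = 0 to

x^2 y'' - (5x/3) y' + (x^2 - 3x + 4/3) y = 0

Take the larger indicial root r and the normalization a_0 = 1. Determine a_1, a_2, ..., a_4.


Write in Frobenius form y'' + (p(x)/x) y' + (q(x)/x^2) y = 0:
  p(x) = -5/3,  q(x) = x^2 - 3x + 4/3.
Indicial equation: r(r-1) + (-5/3) r + (4/3) = 0 -> roots r_1 = 2, r_2 = 2/3.
Take r = r_1 = 2. Let y(x) = x^r sum_{n>=0} a_n x^n with a_0 = 1.
Substitute y = x^r sum a_n x^n and match x^{r+n}. The recurrence is
  D(n) a_n - 3 a_{n-1} + 1 a_{n-2} = 0,  where D(n) = (r+n)(r+n-1) + (-5/3)(r+n) + (4/3).
  a_n = [3 a_{n-1} - 1 a_{n-2}] / D(n).
Since the indicial polynomial factors as (r - r_1)(r - r_2), D(n) = (r_1 + n - r_1)(r_1 + n - r_2) = n(n + 4/3).
Evaluating step by step (a_0 = 1):
  n = 1: D(1) = 1(1 + 4/3) = 7/3; numerator = 3(1) = 3; a_1 = (3)/(7/3) = 9/7
  n = 2: D(2) = 2(2 + 4/3) = 20/3; numerator = 3(9/7) - 1(1) = 20/7; a_2 = (20/7)/(20/3) = 3/7
  n = 3: D(3) = 3(3 + 4/3) = 13; numerator = 3(3/7) - 1(9/7) = 0; a_3 = (0)/(13) = 0
  n = 4: D(4) = 4(4 + 4/3) = 64/3; numerator = 3(0) - 1(3/7) = -3/7; a_4 = (-3/7)/(64/3) = -9/448

r = 2; a_0 = 1; a_1 = 9/7; a_2 = 3/7; a_3 = 0; a_4 = -9/448


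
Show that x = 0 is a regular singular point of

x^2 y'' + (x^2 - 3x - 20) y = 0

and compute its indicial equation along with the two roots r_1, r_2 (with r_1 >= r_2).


Divide by x^2 to reach normal form y'' + P_1(x) y' + P_2(x) y = 0 with P_1(x) = 0 and P_2(x) = 1 - 3/x - 20/x^2.
x = 0 is a singular point because the y-coefficient 1 - 3/x - 20/x^2 has a pole at x = 0.
It is a regular singular point because x P_1(x) = p(x) = 0 and x^2 P_2(x) = q(x) = x^2 - 3x - 20 are polynomials, hence analytic at x = 0.
p(0) = 0,  q(0) = -20.
Indicial equation: r(r-1) + p(0) r + q(0) = 0, i.e. r^2 + (p(0) - 1) r + q(0) = 0, i.e. r^2 - 1 r - 20 = 0.
Discriminant: (-1)^2 - 4(-20) = 81, so r = (1 ± 9)/2.
Solving: r_1 = 5, r_2 = -4.

indicial: r^2 - 1 r - 20 = 0; roots r_1 = 5, r_2 = -4


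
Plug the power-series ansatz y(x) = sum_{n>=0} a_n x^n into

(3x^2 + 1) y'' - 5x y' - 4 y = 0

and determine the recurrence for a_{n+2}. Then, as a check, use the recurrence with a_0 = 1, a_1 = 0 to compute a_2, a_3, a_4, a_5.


Substitute y = sum_n a_n x^n.
(1 + 3 x^2) y'' contributes (n+2)(n+1) a_{n+2} + 3 n(n-1) a_n at x^n.
-5 x y'(x) contributes -5 n a_n at x^n.
-4 y(x) contributes -4 a_n at x^n.
Matching x^n: (n+2)(n+1) a_{n+2} + (3 n(n-1) - 5 n - 4) a_n = 0.
Thus a_{n+2} = (-3 n(n-1) + 5 n + 4) / ((n+1)(n+2)) * a_n.

Check with a_0 = 1, a_1 = 0 (apply the recurrence for n = 0, 1, 2, 3): a_0 = 1, a_1 = 0, a_2 = 2, a_3 = 0, a_4 = 4/3, a_5 = 0.

a_(n+2) = (-3 n(n-1) + 5 n + 4) / ((n+1)(n+2)) * a_n; check: a_0 = 1, a_1 = 0, a_2 = 2, a_3 = 0, a_4 = 4/3, a_5 = 0


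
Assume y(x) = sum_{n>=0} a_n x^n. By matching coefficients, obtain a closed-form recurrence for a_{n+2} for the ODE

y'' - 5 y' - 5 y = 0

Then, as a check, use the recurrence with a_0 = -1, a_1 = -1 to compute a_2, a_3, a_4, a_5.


Substitute y = sum_n a_n x^n.
y''(x) has coefficient (n+2)(n+1) a_{n+2} at x^n;
-5 y'(x) has coefficient -5 (n+1) a_{n+1} at x^n;
-5 y(x) has coefficient -5 a_n at x^n.
Matching x^n: (n+2)(n+1) a_{n+2} - 5 (n+1) a_{n+1} - 5 a_n = 0.
Thus a_{n+2} = [5 (n+1) a_{n+1} + 5 a_n] / ((n+1)(n+2)).

Check with a_0 = -1, a_1 = -1 (apply the recurrence for n = 0, 1, 2, 3): a_0 = -1, a_1 = -1, a_2 = -5, a_3 = -55/6, a_4 = -325/24, a_5 = -95/6.

a_(n+2) = [5 (n+1) a_(n+1) + 5 a_n] / ((n+1)(n+2)); check: a_0 = -1, a_1 = -1, a_2 = -5, a_3 = -55/6, a_4 = -325/24, a_5 = -95/6


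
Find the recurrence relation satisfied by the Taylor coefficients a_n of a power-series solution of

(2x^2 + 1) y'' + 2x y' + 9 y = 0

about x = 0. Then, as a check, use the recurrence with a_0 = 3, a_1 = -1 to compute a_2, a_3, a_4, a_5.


Substitute y = sum_n a_n x^n.
(1 + 2 x^2) y'' contributes (n+2)(n+1) a_{n+2} + 2 n(n-1) a_n at x^n.
2 x y'(x) contributes 2 n a_n at x^n.
9 y(x) contributes 9 a_n at x^n.
Matching x^n: (n+2)(n+1) a_{n+2} + (2 n(n-1) + 2 n + 9) a_n = 0.
Thus a_{n+2} = (-2 n(n-1) - 2 n - 9) / ((n+1)(n+2)) * a_n.

Check with a_0 = 3, a_1 = -1 (apply the recurrence for n = 0, 1, 2, 3): a_0 = 3, a_1 = -1, a_2 = -27/2, a_3 = 11/6, a_4 = 153/8, a_5 = -99/40.

a_(n+2) = (-2 n(n-1) - 2 n - 9) / ((n+1)(n+2)) * a_n; check: a_0 = 3, a_1 = -1, a_2 = -27/2, a_3 = 11/6, a_4 = 153/8, a_5 = -99/40


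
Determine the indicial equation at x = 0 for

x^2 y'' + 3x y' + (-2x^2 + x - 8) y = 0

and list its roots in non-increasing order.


Divide by x^2 to reach normal form y'' + P_1(x) y' + P_2(x) y = 0 with P_1(x) = 3/x and P_2(x) = -2 + 1/x - 8/x^2.
x = 0 is a singular point because the y'-coefficient 3/x has a pole at x = 0 and the y-coefficient -2 + 1/x - 8/x^2 has a pole at x = 0.
It is a regular singular point because x P_1(x) = p(x) = 3 and x^2 P_2(x) = q(x) = -2x^2 + x - 8 are polynomials, hence analytic at x = 0.
p(0) = 3,  q(0) = -8.
Indicial equation: r(r-1) + p(0) r + q(0) = 0, i.e. r^2 + (p(0) - 1) r + q(0) = 0, i.e. r^2 + 2 r - 8 = 0.
Discriminant: (2)^2 - 4(-8) = 36, so r = (-2 ± 6)/2.
Solving: r_1 = 2, r_2 = -4.

indicial: r^2 + 2 r - 8 = 0; roots r_1 = 2, r_2 = -4


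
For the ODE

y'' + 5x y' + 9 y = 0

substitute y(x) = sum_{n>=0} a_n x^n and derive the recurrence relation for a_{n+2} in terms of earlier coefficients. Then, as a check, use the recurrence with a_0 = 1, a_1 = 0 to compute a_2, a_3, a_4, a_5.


Substitute y = sum_n a_n x^n.
y''(x) has coefficient (n+2)(n+1) a_{n+2} at x^n;
5 x y'(x) has coefficient 5 n a_n at x^n (shift);
9 y(x) has coefficient 9 a_n at x^n.
Matching x^n: (n+2)(n+1) a_{n+2} + (5n + 9) a_n = 0.
Thus a_{n+2} = (-5n - 9) / ((n+1)(n+2)) * a_n.

Check with a_0 = 1, a_1 = 0 (apply the recurrence for n = 0, 1, 2, 3): a_0 = 1, a_1 = 0, a_2 = -9/2, a_3 = 0, a_4 = 57/8, a_5 = 0.

a_(n+2) = (-5n - 9) / ((n+1)(n+2)) * a_n; check: a_0 = 1, a_1 = 0, a_2 = -9/2, a_3 = 0, a_4 = 57/8, a_5 = 0


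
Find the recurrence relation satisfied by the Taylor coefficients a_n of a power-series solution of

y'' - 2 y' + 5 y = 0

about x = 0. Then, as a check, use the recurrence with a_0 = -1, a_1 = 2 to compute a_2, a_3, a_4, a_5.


Substitute y = sum_n a_n x^n.
y''(x) has coefficient (n+2)(n+1) a_{n+2} at x^n;
-2 y'(x) has coefficient -2 (n+1) a_{n+1} at x^n;
5 y(x) has coefficient 5 a_n at x^n.
Matching x^n: (n+2)(n+1) a_{n+2} - 2 (n+1) a_{n+1} + 5 a_n = 0.
Thus a_{n+2} = [2 (n+1) a_{n+1} - 5 a_n] / ((n+1)(n+2)).

Check with a_0 = -1, a_1 = 2 (apply the recurrence for n = 0, 1, 2, 3): a_0 = -1, a_1 = 2, a_2 = 9/2, a_3 = 4/3, a_4 = -29/24, a_5 = -49/60.

a_(n+2) = [2 (n+1) a_(n+1) - 5 a_n] / ((n+1)(n+2)); check: a_0 = -1, a_1 = 2, a_2 = 9/2, a_3 = 4/3, a_4 = -29/24, a_5 = -49/60


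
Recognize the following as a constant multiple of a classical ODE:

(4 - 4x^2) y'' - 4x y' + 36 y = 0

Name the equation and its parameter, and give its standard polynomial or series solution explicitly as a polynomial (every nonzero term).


All three coefficients share the factor 4; dividing through by 4 gives  (1 - x^2) y'' - x y' + 9 y = 0.
This matches the Chebyshev equation (1 - x^2) y'' - x y' + n^2 y = 0 (note the -x y' term, not -2x y') with n^2 = 9, so n = 3; the polynomial solution is T_3(x).
With y = sum_k a_k x^k, matching x^k gives (k+2)(k+1) a_{k+2} = (k^2 - n^2) a_k = (k - 3)(k + 3) a_k. The right side vanishes at k = 3, so the series with the parity of 3 terminates at degree 3.
Standard normalization: leading coefficient of T_n is 2^(n-1), so a_3 = 2^2 = 4. Work downward with a_k = (k+1)(k+2) a_{k+2} / ((k - 3)(k + 3)):
  a_1 = (2)(3)(4) / ((1 - 3)(1 + 3)) = 24/(-8) = -3
Hence T_3(x) = 4 x^3 - 3 x.

T_3(x); series = 4 x^3 - 3 x


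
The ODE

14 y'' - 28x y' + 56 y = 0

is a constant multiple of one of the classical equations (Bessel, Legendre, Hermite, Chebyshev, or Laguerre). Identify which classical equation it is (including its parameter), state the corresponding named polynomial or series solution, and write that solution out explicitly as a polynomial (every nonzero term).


All three coefficients share the factor 14; dividing through by 14 gives  y'' - 2x y' + 4 y = 0.
This matches the Hermite equation y'' - 2x y' + 2n y = 0 with 2n = 4, so n = 2; the polynomial solution is H_2(x).
With y = sum_k a_k x^k, matching x^k gives (k+2)(k+1) a_{k+2} = 2(k - n) a_k = 2(k - 2) a_k. The right side vanishes at k = 2, so the series with the parity of 2 terminates at degree 2.
Standard normalization: leading coefficient of H_n is 2^n, so a_2 = 2^2 = 4. Work downward with a_k = (k+1)(k+2) a_{k+2} / (2(k - n)):
  a_0 = (1)(2)(4) / (2(0 - 2)) = 8/(-4) = -2
Hence H_2(x) = 4 x^2 - 2.

H_2(x); series = 4 x^2 - 2


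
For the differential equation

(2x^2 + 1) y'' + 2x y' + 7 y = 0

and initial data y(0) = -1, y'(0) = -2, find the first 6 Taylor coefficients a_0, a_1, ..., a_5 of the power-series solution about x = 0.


Ansatz: y(x) = sum_{n>=0} a_n x^n, so y'(x) = sum_{n>=1} n a_n x^(n-1) and y''(x) = sum_{n>=2} n(n-1) a_n x^(n-2).
Substitute into P(x) y'' + Q(x) y' + R(x) y = 0 with P(x) = 2x^2 + 1, Q(x) = 2x, R(x) = 7, and match powers of x.
Initial conditions: a_0 = -1, a_1 = -2.
Setting the coefficient of each power of x to zero and solving order by order (substituting the coefficients already found):
  x^0: 2 a_2 + 7 a_0 = 0  ->  2 a_2 = -7 a_0 = 7  ->  a_2 = 7/2
  x^1: 6 a_3 + 9 a_1 = 0  ->  6 a_3 = -9 a_1 = 18  ->  a_3 = 3
  x^2: 12 a_4 + 15 a_2 = 0  ->  12 a_4 = -15 a_2 = -105/2  ->  a_4 = -35/8
  x^3: 20 a_5 + 25 a_3 = 0  ->  20 a_5 = -25 a_3 = -75  ->  a_5 = -15/4
Truncated series: y(x) = -1 - 2 x + (7/2) x^2 + 3 x^3 - (35/8) x^4 - (15/4) x^5 + O(x^6).

a_0 = -1; a_1 = -2; a_2 = 7/2; a_3 = 3; a_4 = -35/8; a_5 = -15/4


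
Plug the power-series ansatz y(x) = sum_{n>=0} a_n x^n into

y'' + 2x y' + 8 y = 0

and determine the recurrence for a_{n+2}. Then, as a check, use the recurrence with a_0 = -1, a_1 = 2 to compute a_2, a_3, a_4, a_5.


Substitute y = sum_n a_n x^n.
y''(x) has coefficient (n+2)(n+1) a_{n+2} at x^n;
2 x y'(x) has coefficient 2 n a_n at x^n (shift);
8 y(x) has coefficient 8 a_n at x^n.
Matching x^n: (n+2)(n+1) a_{n+2} + (2n + 8) a_n = 0.
Thus a_{n+2} = (-2n - 8) / ((n+1)(n+2)) * a_n.

Check with a_0 = -1, a_1 = 2 (apply the recurrence for n = 0, 1, 2, 3): a_0 = -1, a_1 = 2, a_2 = 4, a_3 = -10/3, a_4 = -4, a_5 = 7/3.

a_(n+2) = (-2n - 8) / ((n+1)(n+2)) * a_n; check: a_0 = -1, a_1 = 2, a_2 = 4, a_3 = -10/3, a_4 = -4, a_5 = 7/3


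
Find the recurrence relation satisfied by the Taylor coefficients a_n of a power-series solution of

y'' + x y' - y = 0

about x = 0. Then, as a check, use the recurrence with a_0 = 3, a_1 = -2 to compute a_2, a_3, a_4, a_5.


Substitute y = sum_n a_n x^n.
y''(x) has coefficient (n+2)(n+1) a_{n+2} at x^n;
x y'(x) has coefficient n a_n at x^n (shift);
-y(x) has coefficient -1 a_n at x^n.
Matching x^n: (n+2)(n+1) a_{n+2} + (n - 1) a_n = 0.
Thus a_{n+2} = (-n + 1) / ((n+1)(n+2)) * a_n.

Check with a_0 = 3, a_1 = -2 (apply the recurrence for n = 0, 1, 2, 3): a_0 = 3, a_1 = -2, a_2 = 3/2, a_3 = 0, a_4 = -1/8, a_5 = 0.

a_(n+2) = (-n + 1) / ((n+1)(n+2)) * a_n; check: a_0 = 3, a_1 = -2, a_2 = 3/2, a_3 = 0, a_4 = -1/8, a_5 = 0


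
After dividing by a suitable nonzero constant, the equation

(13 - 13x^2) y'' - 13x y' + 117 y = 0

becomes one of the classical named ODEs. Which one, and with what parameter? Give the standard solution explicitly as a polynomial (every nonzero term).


All three coefficients share the factor 13; dividing through by 13 gives  (1 - x^2) y'' - x y' + 9 y = 0.
This matches the Chebyshev equation (1 - x^2) y'' - x y' + n^2 y = 0 (note the -x y' term, not -2x y') with n^2 = 9, so n = 3; the polynomial solution is T_3(x).
With y = sum_k a_k x^k, matching x^k gives (k+2)(k+1) a_{k+2} = (k^2 - n^2) a_k = (k - 3)(k + 3) a_k. The right side vanishes at k = 3, so the series with the parity of 3 terminates at degree 3.
Standard normalization: leading coefficient of T_n is 2^(n-1), so a_3 = 2^2 = 4. Work downward with a_k = (k+1)(k+2) a_{k+2} / ((k - 3)(k + 3)):
  a_1 = (2)(3)(4) / ((1 - 3)(1 + 3)) = 24/(-8) = -3
Hence T_3(x) = 4 x^3 - 3 x.

T_3(x); series = 4 x^3 - 3 x


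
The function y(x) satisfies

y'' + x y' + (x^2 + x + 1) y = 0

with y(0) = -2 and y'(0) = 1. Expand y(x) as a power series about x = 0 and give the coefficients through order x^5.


Ansatz: y(x) = sum_{n>=0} a_n x^n, so y'(x) = sum_{n>=1} n a_n x^(n-1) and y''(x) = sum_{n>=2} n(n-1) a_n x^(n-2).
Substitute into P(x) y'' + Q(x) y' + R(x) y = 0 with P(x) = 1, Q(x) = x, R(x) = x^2 + x + 1, and match powers of x.
Initial conditions: a_0 = -2, a_1 = 1.
Setting the coefficient of each power of x to zero and solving order by order (substituting the coefficients already found):
  x^0: 2 a_2 + a_0 = 0  ->  2 a_2 = -a_0 = 2  ->  a_2 = 1
  x^1: 6 a_3 + 2 a_1 + a_0 = 0  ->  6 a_3 = -2 a_1 - a_0 = 0  ->  a_3 = 0
  x^2: 12 a_4 + 3 a_2 + a_1 + a_0 = 0  ->  12 a_4 = -3 a_2 - a_1 - a_0 = -2  ->  a_4 = -1/6
  x^3: 20 a_5 + 4 a_3 + a_2 + a_1 = 0  ->  20 a_5 = -4 a_3 - a_2 - a_1 = -2  ->  a_5 = -1/10
Truncated series: y(x) = -2 + x + x^2 - (1/6) x^4 - (1/10) x^5 + O(x^6).

a_0 = -2; a_1 = 1; a_2 = 1; a_3 = 0; a_4 = -1/6; a_5 = -1/10


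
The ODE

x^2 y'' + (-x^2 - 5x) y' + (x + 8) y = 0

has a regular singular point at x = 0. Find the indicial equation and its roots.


Divide by x^2 to reach normal form y'' + P_1(x) y' + P_2(x) y = 0 with P_1(x) = -1 - 5/x and P_2(x) = 1/x + 8/x^2.
x = 0 is a singular point because the y'-coefficient -1 - 5/x has a pole at x = 0 and the y-coefficient 1/x + 8/x^2 has a pole at x = 0.
It is a regular singular point because x P_1(x) = p(x) = -x - 5 and x^2 P_2(x) = q(x) = x + 8 are polynomials, hence analytic at x = 0.
p(0) = -5,  q(0) = 8.
Indicial equation: r(r-1) + p(0) r + q(0) = 0, i.e. r^2 + (p(0) - 1) r + q(0) = 0, i.e. r^2 - 6 r + 8 = 0.
Discriminant: (-6)^2 - 4(8) = 4, so r = (6 ± 2)/2.
Solving: r_1 = 4, r_2 = 2.

indicial: r^2 - 6 r + 8 = 0; roots r_1 = 4, r_2 = 2


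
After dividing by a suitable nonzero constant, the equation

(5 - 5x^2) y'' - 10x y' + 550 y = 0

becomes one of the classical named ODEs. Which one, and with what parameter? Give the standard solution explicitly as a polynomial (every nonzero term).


All three coefficients share the factor 5; dividing through by 5 gives  (1 - x^2) y'' - 2x y' + 110 y = 0.
This matches the Legendre equation (1 - x^2) y'' - 2x y' + n(n+1) y = 0 (note the -2x y' term) with n(n+1) = 110, so n = 10; the polynomial solution is P_10(x).
With y = sum_k a_k x^k, matching x^k gives (k+2)(k+1) a_{k+2} = [k(k+1) - n(n+1)] a_k = (k - 10)(k + 11) a_k. The right side vanishes at k = 10, so the series with the parity of 10 terminates at degree 10.
Standard normalization (P_n(1) = 1): leading coefficient (2n)!/(2^n (n!)^2) = 2432902008176640000/(1024*13168189440000) = 46189/256, so a_10 = 46189/256. Work downward with a_k = (k+1)(k+2) a_{k+2} / ((k - 10)(k + 11)):
  a_8 = (9)(10)(46189/256) / ((8 - 10)(8 + 11)) = (2078505/128)/(-38) = -109395/256
  a_6 = (7)(8)(-109395/256) / ((6 - 10)(6 + 11)) = (-765765/32)/(-68) = 45045/128
  a_4 = (5)(6)(45045/128) / ((4 - 10)(4 + 11)) = (675675/64)/(-90) = -15015/128
  a_2 = (3)(4)(-15015/128) / ((2 - 10)(2 + 11)) = (-45045/32)/(-104) = 3465/256
  a_0 = (1)(2)(3465/256) / ((0 - 10)(0 + 11)) = (3465/128)/(-110) = -63/256
Hence P_10(x) = 46189 x^10/256 - 109395 x^8/256 + 45045 x^6/128 - 15015 x^4/128 + 3465 x^2/256 - 63/256.

P_10(x); series = 46189 x^10/256 - 109395 x^8/256 + 45045 x^6/128 - 15015 x^4/128 + 3465 x^2/256 - 63/256
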